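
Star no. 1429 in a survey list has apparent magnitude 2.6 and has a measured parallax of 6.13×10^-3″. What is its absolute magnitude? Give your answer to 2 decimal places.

M ≈ -3.46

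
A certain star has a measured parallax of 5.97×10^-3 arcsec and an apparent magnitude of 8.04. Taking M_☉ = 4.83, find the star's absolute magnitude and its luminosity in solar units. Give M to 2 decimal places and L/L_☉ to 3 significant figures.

M ≈ 1.92; L/L_☉ ≈ 14.6

d = 1/p = 1/5.97×10^-3″ = 167.5 pc
M = m − 5 log₁₀ d + 5 = 8.04 − 5·2.2240 + 5 = 1.920
M − M_☉ = 1.920 − 4.83 = -2.910
L/L_☉ = 10^(−0.4 × -2.910) = 14.59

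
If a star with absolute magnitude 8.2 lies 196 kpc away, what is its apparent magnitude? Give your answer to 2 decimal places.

d = 196 kpc = 196000 pc
m = M + 5 log₁₀ d − 5 = 8.2 + 5·5.2923 − 5 = 29.661

m ≈ 29.66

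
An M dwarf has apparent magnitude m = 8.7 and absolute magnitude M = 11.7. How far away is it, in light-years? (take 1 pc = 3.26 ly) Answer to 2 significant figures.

d ≈ 8.2 ly

Distance modulus: m − M = 8.7 − (11.7) = -3.000
m − M = 5 log₁₀ d − 5
log₁₀ d = (m − M)/5 + 1 = 0.4000
d = 10^0.4000 = 2.512 pc
= 8.189 ly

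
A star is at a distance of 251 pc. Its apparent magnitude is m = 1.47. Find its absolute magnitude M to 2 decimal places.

M ≈ -5.53

5 log₁₀(d/10 pc) = 5 log₁₀(251.0) − 5 = 6.998
M = m − 5 log₁₀(d/10) = 1.47 − 6.998 = -5.528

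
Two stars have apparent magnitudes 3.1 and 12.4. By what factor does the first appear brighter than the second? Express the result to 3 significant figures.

Magnitude difference = -9.3
Flux ratio = 10^(−0.4 Δm) = 10^(−0.4 × -9.3) = 10^3.720 = 5248

5250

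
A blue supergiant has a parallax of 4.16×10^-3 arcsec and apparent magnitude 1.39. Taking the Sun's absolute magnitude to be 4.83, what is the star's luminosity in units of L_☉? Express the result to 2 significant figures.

L/L_☉ ≈ 14000

d = 1/p = 1/4.16×10^-3″ = 240.4 pc
M = m − 5 log₁₀ d + 5 = 1.39 − 5·2.3809 + 5 = -5.515
M − M_☉ = -5.515 − 4.83 = -10.345
L/L_☉ = 10^(−0.4 × -10.345) = 13730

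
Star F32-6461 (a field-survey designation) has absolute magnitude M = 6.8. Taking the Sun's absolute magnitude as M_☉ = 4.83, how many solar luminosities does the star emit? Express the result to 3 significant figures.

L/L_☉ ≈ 0.163

M − M_☉ = 6.8 − 4.83 = 1.970
L/L_☉ = 10^(−0.4 (M − M_☉)) = 10^-0.788 = 0.1629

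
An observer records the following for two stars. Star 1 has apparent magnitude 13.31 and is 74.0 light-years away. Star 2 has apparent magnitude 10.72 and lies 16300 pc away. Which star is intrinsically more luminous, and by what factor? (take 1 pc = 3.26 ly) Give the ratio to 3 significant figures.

Star 2 is more luminous, by a factor of 5.60×10^6.

Star 1: d = 74.0 ly / 3.26 = 22.70 pc
Star 1: M = m − 5 log₁₀ d + 5 = 13.31 − 5·1.3560 + 5 = 11.530
Star 2: M = m − 5 log₁₀ d + 5 = 10.72 − 5·4.2122 + 5 = -5.341
ΔM = M_1 − M_2 = 11.530 − (-5.341) = 16.871; smaller M is more luminous → Star 2.
L ratio = 10^(0.4 |ΔM|) = 10^6.748 = 5.602×10^6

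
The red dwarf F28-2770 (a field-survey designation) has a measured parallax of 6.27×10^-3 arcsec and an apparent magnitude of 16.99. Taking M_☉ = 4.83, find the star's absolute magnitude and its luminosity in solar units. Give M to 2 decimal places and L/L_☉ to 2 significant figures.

d = 1/p = 1/6.27×10^-3″ = 159.5 pc
M = m − 5 log₁₀ d + 5 = 16.99 − 5·2.2027 + 5 = 10.976
M − M_☉ = 10.976 − 4.83 = 6.146
L/L_☉ = 10^(−0.4 × 6.146) = 3.479×10^-3

M ≈ 10.98; L/L_☉ ≈ 3.5×10^-3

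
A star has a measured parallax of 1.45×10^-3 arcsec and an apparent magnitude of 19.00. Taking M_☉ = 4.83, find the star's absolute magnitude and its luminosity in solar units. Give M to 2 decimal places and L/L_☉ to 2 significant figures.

M ≈ 9.81; L/L_☉ ≈ 0.010

d = 1/p = 1/1.45×10^-3″ = 689.7 pc
M = m − 5 log₁₀ d + 5 = 19.00 − 5·2.8386 + 5 = 9.807
M − M_☉ = 9.807 − 4.83 = 4.977
L/L_☉ = 10^(−0.4 × 4.977) = 0.01022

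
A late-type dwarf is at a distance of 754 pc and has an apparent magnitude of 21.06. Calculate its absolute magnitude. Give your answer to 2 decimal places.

5 log₁₀(d/10 pc) = 5 log₁₀(754.0) − 5 = 9.387
M = m − 5 log₁₀(d/10) = 21.06 − 9.387 = 11.673

M ≈ 11.67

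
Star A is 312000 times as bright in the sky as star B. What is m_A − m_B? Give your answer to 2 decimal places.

m_A − m_B ≈ -13.74

Pogson: Δm = −2.5 log₁₀(ratio) = −2.5 log₁₀(312000) = −2.5 × 5.4942 = -13.735
Star A is brighter, so it has the smaller magnitude: the difference is negative.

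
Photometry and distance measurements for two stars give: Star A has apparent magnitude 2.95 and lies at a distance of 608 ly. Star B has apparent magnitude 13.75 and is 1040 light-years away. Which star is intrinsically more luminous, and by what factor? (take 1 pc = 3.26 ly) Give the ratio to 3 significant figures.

Star A: d = 608 ly / 3.26 = 186.5 pc
Star A: M = m − 5 log₁₀ d + 5 = 2.95 − 5·2.2707 + 5 = -3.403
Star B: d = 1040 ly / 3.26 = 319.0 pc
Star B: M = m − 5 log₁₀ d + 5 = 13.75 − 5·2.5038 + 5 = 6.231
ΔM = M_A − M_B = -3.403 − (6.231) = -9.634; smaller M is more luminous → Star A.
L ratio = 10^(0.4 |ΔM|) = 10^3.854 = 7141

Star A is more luminous, by a factor of 7140.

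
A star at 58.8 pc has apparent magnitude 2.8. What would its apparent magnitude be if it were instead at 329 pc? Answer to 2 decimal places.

Flux ∝ 1/d², so Δm = 5 log₁₀(d₂/d₁) = 5 log₁₀(329/58.8) = 3.739
m₂ = m₁ + Δm = 2.8 + (3.739) = 6.539

m ≈ 6.54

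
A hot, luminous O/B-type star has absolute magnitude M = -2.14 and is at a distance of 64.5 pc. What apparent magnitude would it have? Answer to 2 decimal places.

m = M + 5 log₁₀ d − 5 = -2.14 + 5·1.8096 − 5 = 1.908

m ≈ 1.91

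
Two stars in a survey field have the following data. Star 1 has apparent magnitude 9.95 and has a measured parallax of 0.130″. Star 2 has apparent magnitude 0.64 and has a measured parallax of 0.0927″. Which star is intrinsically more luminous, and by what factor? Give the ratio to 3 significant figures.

Star 2 is more luminous, by a factor of 10400.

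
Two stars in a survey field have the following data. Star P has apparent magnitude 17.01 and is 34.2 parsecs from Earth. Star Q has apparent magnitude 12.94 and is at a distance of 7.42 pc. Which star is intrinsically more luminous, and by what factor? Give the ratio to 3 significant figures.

Star Q is more luminous, by a factor of 2.00.

Star P: M = m − 5 log₁₀ d + 5 = 17.01 − 5·1.5340 + 5 = 14.340
Star Q: M = m − 5 log₁₀ d + 5 = 12.94 − 5·0.8704 + 5 = 13.588
ΔM = M_P − M_Q = 14.340 − (13.588) = 0.752; smaller M is more luminous → Star Q.
L ratio = 10^(0.4 |ΔM|) = 10^0.301 = 1.999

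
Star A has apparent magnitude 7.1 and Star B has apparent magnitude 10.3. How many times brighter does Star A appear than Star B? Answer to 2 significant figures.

Δm = 7.1 − (10.3) = -3.2
Flux ratio = 10^(−0.4 Δm) = 10^(−0.4 × -3.2) = 10^1.280 = 19.05

19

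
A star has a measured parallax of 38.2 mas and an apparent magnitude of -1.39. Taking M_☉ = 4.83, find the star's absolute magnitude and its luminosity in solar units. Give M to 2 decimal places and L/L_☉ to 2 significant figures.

M ≈ -3.48; L/L_☉ ≈ 2100

d = 1/p = 1000/38.2 mas = 26.18 pc
M = m − 5 log₁₀ d + 5 = -1.39 − 5·1.4179 + 5 = -3.480
M − M_☉ = -3.480 − 4.83 = -8.310
L/L_☉ = 10^(−0.4 × -8.310) = 2108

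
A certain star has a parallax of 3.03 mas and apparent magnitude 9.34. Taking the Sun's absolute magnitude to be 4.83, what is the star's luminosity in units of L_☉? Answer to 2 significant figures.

L/L_☉ ≈ 17

d = 1/p = 1000/3.03 mas = 330.0 pc
M = m − 5 log₁₀ d + 5 = 9.34 − 5·2.5186 + 5 = 1.747
M − M_☉ = 1.747 − 4.83 = -3.083
L/L_☉ = 10^(−0.4 × -3.083) = 17.10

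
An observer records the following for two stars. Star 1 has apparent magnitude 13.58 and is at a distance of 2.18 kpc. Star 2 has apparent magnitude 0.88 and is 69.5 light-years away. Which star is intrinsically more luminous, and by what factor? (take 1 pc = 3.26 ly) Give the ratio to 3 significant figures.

Star 2 is more luminous, by a factor of 11.5.

Star 1: d = 2.18 kpc = 2180 pc
Star 1: M = m − 5 log₁₀ d + 5 = 13.58 − 5·3.3385 + 5 = 1.888
Star 2: d = 69.5 ly / 3.26 = 21.32 pc
Star 2: M = m − 5 log₁₀ d + 5 = 0.88 − 5·1.3288 + 5 = -0.764
ΔM = M_1 − M_2 = 1.888 − (-0.764) = 2.652; smaller M is more luminous → Star 2.
L ratio = 10^(0.4 |ΔM|) = 10^1.061 = 11.50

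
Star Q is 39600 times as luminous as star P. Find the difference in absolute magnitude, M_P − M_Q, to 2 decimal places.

M_P − M_Q ≈ 11.49

Pogson: ΔM = −2.5 log₁₀(ratio) = −2.5 log₁₀(39600) = −2.5 × 4.5977 = -11.494
Star Q is brighter so has the smaller magnitude: M_P − M_Q is positive.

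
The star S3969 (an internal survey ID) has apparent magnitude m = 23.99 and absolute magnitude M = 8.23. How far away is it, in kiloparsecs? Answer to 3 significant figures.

Distance modulus: m − M = 23.99 − (8.23) = 15.760
m − M = 5 log₁₀ d − 5
log₁₀ d = (m − M)/5 + 1 = 4.1520
d = 10^4.1520 = 14190 pc
= 14.19 kpc

d ≈ 14.2 kpc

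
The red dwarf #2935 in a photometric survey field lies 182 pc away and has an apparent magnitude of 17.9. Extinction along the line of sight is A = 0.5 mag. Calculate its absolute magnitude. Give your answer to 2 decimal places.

M ≈ 11.10

5 log₁₀(d/10 pc) = 5 log₁₀(182.0) − 5 = 6.300
M = m − 5 log₁₀(d/10) − A = 17.9 − 6.300 − 0.5 = 11.100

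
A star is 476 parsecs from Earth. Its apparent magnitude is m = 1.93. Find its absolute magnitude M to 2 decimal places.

5 log₁₀(d/10 pc) = 5 log₁₀(476.0) − 5 = 8.388
M = m − 5 log₁₀(d/10) = 1.93 − 8.388 = -6.458

M ≈ -6.46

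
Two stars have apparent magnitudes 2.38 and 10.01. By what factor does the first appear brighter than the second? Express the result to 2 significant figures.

Magnitude difference = -7.63
Flux ratio = 10^(−0.4 Δm) = 10^(−0.4 × -7.63) = 10^3.052 = 1127

1100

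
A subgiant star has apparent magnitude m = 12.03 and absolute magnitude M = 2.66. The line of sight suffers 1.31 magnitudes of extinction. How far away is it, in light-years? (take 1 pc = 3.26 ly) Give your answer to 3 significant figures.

m − M = 5 log₁₀(d/10 pc) + A  ⇒  12.03 − (2.66) − 1.31 = 5 log₁₀(d/10)
8.060 = 5 log₁₀(d/10)
log₁₀ d = (m − M − A)/5 + 1 = 2.6120
d = 10^2.6120 = 409.3 pc
= 1334 ly

d ≈ 1330 ly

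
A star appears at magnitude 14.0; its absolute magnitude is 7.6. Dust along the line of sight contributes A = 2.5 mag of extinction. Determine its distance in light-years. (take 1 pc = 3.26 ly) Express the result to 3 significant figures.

m − M = 5 log₁₀(d/10 pc) + A  ⇒  14.0 − (7.6) − 2.5 = 5 log₁₀(d/10)
3.900 = 5 log₁₀(d/10)
log₁₀ d = (m − M − A)/5 + 1 = 1.7800
d = 10^1.7800 = 60.26 pc
= 196.4 ly

d ≈ 196 ly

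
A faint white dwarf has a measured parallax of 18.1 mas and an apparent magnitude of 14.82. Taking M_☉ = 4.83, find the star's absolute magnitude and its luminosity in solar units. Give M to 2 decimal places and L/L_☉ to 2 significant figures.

d = 1/p = 1000/18.1 mas = 55.25 pc
M = m − 5 log₁₀ d + 5 = 14.82 − 5·1.7423 + 5 = 11.108
M − M_☉ = 11.108 − 4.83 = 6.278
L/L_☉ = 10^(−0.4 × 6.278) = 3.081×10^-3

M ≈ 11.11; L/L_☉ ≈ 3.1×10^-3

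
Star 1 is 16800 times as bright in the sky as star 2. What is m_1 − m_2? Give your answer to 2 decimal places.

m_1 − m_2 ≈ -10.56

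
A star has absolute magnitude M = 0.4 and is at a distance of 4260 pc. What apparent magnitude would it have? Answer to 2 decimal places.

m ≈ 13.55

m = M + 5 log₁₀ d − 5 = 0.4 + 5·3.6294 − 5 = 13.547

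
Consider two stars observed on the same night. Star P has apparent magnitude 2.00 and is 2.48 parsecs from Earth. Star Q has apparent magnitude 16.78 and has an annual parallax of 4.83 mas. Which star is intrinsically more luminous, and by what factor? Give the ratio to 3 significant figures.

Star P: M = m − 5 log₁₀ d + 5 = 2.00 − 5·0.3945 + 5 = 5.028
Star Q: p = 4.83 mas = 4.83×10^-3″ → d = 1/p = 207.0 pc
Star Q: M = m − 5 log₁₀ d + 5 = 16.78 − 5·2.3161 + 5 = 10.200
ΔM = M_P − M_Q = 5.028 − (10.200) = -5.172; smaller M is more luminous → Star P.
L ratio = 10^(0.4 |ΔM|) = 10^2.069 = 117.2

Star P is more luminous, by a factor of 117.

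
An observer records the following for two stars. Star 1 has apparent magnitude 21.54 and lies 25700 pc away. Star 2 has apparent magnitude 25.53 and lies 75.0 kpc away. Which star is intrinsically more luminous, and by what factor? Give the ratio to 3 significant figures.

Star 1: M = m − 5 log₁₀ d + 5 = 21.54 − 5·4.4099 + 5 = 4.490
Star 2: d = 75.0 kpc = 75000 pc
Star 2: M = m − 5 log₁₀ d + 5 = 25.53 − 5·4.8751 + 5 = 6.155
ΔM = M_1 − M_2 = 4.490 − (6.155) = -1.664; smaller M is more luminous → Star 1.
L ratio = 10^(0.4 |ΔM|) = 10^0.666 = 4.632

Star 1 is more luminous, by a factor of 4.63.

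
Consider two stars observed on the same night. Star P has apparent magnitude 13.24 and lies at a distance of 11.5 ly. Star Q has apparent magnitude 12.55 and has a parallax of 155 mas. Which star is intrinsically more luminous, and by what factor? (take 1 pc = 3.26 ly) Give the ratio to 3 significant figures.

Star P: d = 11.5 ly / 3.26 = 3.528 pc
Star P: M = m − 5 log₁₀ d + 5 = 13.24 − 5·0.5475 + 5 = 15.503
Star Q: p = 155 mas = 0.155″ → d = 1/p = 6.452 pc
Star Q: M = m − 5 log₁₀ d + 5 = 12.55 − 5·0.8097 + 5 = 13.502
ΔM = M_P − M_Q = 15.503 − (13.502) = 2.001; smaller M is more luminous → Star Q.
L ratio = 10^(0.4 |ΔM|) = 10^0.800 = 6.315

Star Q is more luminous, by a factor of 6.32.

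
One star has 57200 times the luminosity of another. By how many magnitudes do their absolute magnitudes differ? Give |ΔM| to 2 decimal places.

|ΔM| ≈ 11.89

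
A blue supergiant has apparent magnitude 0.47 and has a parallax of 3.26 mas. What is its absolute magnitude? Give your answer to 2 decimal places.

M ≈ -6.96

p = 3.26 mas = 3.26×10^-3″ → d = 1/p = 306.7 pc
5 log₁₀(d/10 pc) = 5 log₁₀(306.7) − 5 = 7.434
M = m − 5 log₁₀(d/10) = 0.47 − 7.434 = -6.964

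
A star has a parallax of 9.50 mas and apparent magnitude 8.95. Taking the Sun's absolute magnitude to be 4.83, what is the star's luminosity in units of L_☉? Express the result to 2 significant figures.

d = 1/p = 1000/9.50 mas = 105.3 pc
M = m − 5 log₁₀ d + 5 = 8.95 − 5·2.0223 + 5 = 3.839
M − M_☉ = 3.839 − 4.83 = -0.991
L/L_☉ = 10^(−0.4 × -0.991) = 2.492

L/L_☉ ≈ 2.5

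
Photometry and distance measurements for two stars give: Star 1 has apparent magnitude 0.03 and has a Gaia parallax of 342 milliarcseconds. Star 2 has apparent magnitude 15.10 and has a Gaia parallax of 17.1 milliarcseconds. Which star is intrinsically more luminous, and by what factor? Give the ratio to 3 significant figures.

Star 1 is more luminous, by a factor of 2670.

Star 1: p = 342 mas = 0.342″ → d = 1/p = 2.924 pc
Star 1: M = m − 5 log₁₀ d + 5 = 0.03 − 5·0.4660 + 5 = 2.700
Star 2: p = 17.1 mas = 0.0171″ → d = 1/p = 58.48 pc
Star 2: M = m − 5 log₁₀ d + 5 = 15.10 − 5·1.7670 + 5 = 11.265
ΔM = M_1 − M_2 = 2.700 − (11.265) = -8.565; smaller M is more luminous → Star 1.
L ratio = 10^(0.4 |ΔM|) = 10^3.426 = 2666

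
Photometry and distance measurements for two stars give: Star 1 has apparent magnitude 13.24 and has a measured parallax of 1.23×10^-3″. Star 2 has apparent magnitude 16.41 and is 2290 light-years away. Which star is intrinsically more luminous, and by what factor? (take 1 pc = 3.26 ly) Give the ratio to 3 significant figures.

Star 1: d = 1/p = 1/1.23×10^-3″ = 813.0 pc
Star 1: M = m − 5 log₁₀ d + 5 = 13.24 − 5·2.9101 + 5 = 3.690
Star 2: d = 2290 ly / 3.26 = 702.5 pc
Star 2: M = m − 5 log₁₀ d + 5 = 16.41 − 5·2.8466 + 5 = 7.177
ΔM = M_1 − M_2 = 3.690 − (7.177) = -3.487; smaller M is more luminous → Star 1.
L ratio = 10^(0.4 |ΔM|) = 10^1.395 = 24.83

Star 1 is more luminous, by a factor of 24.8.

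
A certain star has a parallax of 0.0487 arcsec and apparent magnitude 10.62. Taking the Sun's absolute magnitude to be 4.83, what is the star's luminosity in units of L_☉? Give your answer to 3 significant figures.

L/L_☉ ≈ 0.0204

d = 1/p = 1/0.0487″ = 20.53 pc
M = m − 5 log₁₀ d + 5 = 10.62 − 5·1.3125 + 5 = 9.058
M − M_☉ = 9.058 − 4.83 = 4.228
L/L_☉ = 10^(−0.4 × 4.228) = 0.02037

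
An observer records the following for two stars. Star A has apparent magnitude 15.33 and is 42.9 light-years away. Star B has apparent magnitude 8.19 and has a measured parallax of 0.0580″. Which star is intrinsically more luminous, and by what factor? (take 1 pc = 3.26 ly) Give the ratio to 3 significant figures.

Star B is more luminous, by a factor of 1230.

Star A: d = 42.9 ly / 3.26 = 13.16 pc
Star A: M = m − 5 log₁₀ d + 5 = 15.33 − 5·1.1192 + 5 = 14.734
Star B: d = 1/p = 1/0.0580″ = 17.24 pc
Star B: M = m − 5 log₁₀ d + 5 = 8.19 − 5·1.2366 + 5 = 7.007
ΔM = M_A − M_B = 14.734 − (7.007) = 7.727; smaller M is more luminous → Star B.
L ratio = 10^(0.4 |ΔM|) = 10^3.091 = 1232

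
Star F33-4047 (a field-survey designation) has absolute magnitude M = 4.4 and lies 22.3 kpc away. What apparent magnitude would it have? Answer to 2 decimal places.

m ≈ 21.14

d = 22.3 kpc = 22300 pc
m = M + 5 log₁₀ d − 5 = 4.4 + 5·4.3483 − 5 = 21.142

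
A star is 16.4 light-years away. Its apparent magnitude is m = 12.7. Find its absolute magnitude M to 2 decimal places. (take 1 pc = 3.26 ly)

d = 16.4 ly / 3.26 = 5.031 pc
5 log₁₀(d/10 pc) = 5 log₁₀(5.031) − 5 = -1.492
M = m − 5 log₁₀(d/10) = 12.7 + 1.492 = 14.192

M ≈ 14.19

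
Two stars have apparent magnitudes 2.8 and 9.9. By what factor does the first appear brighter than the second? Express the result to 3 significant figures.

Δm = 2.8 − (9.9) = -7.1
Flux ratio = 10^(−0.4 Δm) = 10^(−0.4 × -7.1) = 10^2.840 = 691.8

692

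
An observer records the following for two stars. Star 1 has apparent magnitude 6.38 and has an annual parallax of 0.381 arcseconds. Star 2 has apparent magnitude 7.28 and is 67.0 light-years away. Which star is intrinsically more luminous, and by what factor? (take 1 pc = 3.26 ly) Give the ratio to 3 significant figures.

Star 1: d = 1/p = 1/0.381″ = 2.625 pc
Star 1: M = m − 5 log₁₀ d + 5 = 6.38 − 5·0.4191 + 5 = 9.285
Star 2: d = 67.0 ly / 3.26 = 20.55 pc
Star 2: M = m − 5 log₁₀ d + 5 = 7.28 − 5·1.3129 + 5 = 5.716
ΔM = M_1 − M_2 = 9.285 − (5.716) = 3.569; smaller M is more luminous → Star 2.
L ratio = 10^(0.4 |ΔM|) = 10^1.428 = 26.76

Star 2 is more luminous, by a factor of 26.8.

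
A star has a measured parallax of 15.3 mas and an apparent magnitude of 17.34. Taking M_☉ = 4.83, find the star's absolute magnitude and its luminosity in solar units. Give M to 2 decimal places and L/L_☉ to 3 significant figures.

M ≈ 13.26; L/L_☉ ≈ 4.23×10^-4

d = 1/p = 1000/15.3 mas = 65.36 pc
M = m − 5 log₁₀ d + 5 = 17.34 − 5·1.8153 + 5 = 13.263
M − M_☉ = 13.263 − 4.83 = 8.433
L/L_☉ = 10^(−0.4 × 8.433) = 4.233×10^-4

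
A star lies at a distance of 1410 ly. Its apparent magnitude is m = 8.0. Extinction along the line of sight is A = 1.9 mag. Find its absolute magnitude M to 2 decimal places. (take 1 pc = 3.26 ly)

d = 1410 ly / 3.26 = 432.5 pc
5 log₁₀(d/10 pc) = 5 log₁₀(432.5) − 5 = 8.180
M = m − 5 log₁₀(d/10) − A = 8.0 − 8.180 − 1.9 = -2.080

M ≈ -2.08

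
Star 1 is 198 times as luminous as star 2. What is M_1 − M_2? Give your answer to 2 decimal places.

M_1 − M_2 ≈ -5.74

Pogson: ΔM = −2.5 log₁₀(ratio) = −2.5 log₁₀(198) = −2.5 × 2.2967 = -5.742
Star 1 is brighter, so it has the smaller magnitude: the difference is negative.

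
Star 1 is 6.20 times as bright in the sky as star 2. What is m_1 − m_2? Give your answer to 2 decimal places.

m_1 − m_2 ≈ -1.98

Pogson: Δm = −2.5 log₁₀(ratio) = −2.5 log₁₀(6.20) = −2.5 × 0.7924 = -1.981
Star 1 is brighter, so it has the smaller magnitude: the difference is negative.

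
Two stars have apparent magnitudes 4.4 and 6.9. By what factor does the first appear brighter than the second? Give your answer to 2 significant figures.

Δm = 4.4 − (6.9) = -2.5
Flux ratio = 10^(−0.4 Δm) = 10^(−0.4 × -2.5) = 10^1.000 = 10.00

10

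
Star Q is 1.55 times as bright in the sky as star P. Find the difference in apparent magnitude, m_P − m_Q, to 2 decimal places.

Pogson: Δm = −2.5 log₁₀(ratio) = −2.5 log₁₀(1.55) = −2.5 × 0.1903 = -0.476
Star Q is brighter so has the smaller magnitude: m_P − m_Q is positive.

m_P − m_Q ≈ 0.48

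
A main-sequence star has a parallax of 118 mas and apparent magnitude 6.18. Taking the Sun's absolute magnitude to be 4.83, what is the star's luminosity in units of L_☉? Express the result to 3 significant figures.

L/L_☉ ≈ 0.207

d = 1/p = 1000/118 mas = 8.475 pc
M = m − 5 log₁₀ d + 5 = 6.18 − 5·0.9281 + 5 = 6.539
M − M_☉ = 6.539 − 4.83 = 1.709
L/L_☉ = 10^(−0.4 × 1.709) = 0.2071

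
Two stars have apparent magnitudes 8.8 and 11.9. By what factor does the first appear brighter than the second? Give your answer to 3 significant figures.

Δm = 8.8 − (11.9) = -3.1
Flux ratio = 10^(−0.4 Δm) = 10^(−0.4 × -3.1) = 10^1.240 = 17.38

17.4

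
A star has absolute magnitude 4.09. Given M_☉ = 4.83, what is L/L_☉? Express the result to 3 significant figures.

L/L_☉ ≈ 1.98

M − M_☉ = 4.09 − 4.83 = -0.740
L/L_☉ = 10^(−0.4 (M − M_☉)) = 10^0.296 = 1.977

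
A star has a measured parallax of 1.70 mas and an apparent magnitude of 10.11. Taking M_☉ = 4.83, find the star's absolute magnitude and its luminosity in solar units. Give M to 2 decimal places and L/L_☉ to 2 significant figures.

d = 1/p = 1000/1.70 mas = 588.2 pc
M = m − 5 log₁₀ d + 5 = 10.11 − 5·2.7696 + 5 = 1.262
M − M_☉ = 1.262 − 4.83 = -3.568
L/L_☉ = 10^(−0.4 × -3.568) = 26.74

M ≈ 1.26; L/L_☉ ≈ 27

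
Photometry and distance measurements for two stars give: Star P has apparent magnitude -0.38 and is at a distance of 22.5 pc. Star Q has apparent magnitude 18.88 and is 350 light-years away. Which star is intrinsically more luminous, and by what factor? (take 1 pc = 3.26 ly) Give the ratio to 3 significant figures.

Star P is more luminous, by a factor of 2.22×10^6.

Star P: M = m − 5 log₁₀ d + 5 = -0.38 − 5·1.3522 + 5 = -2.141
Star Q: d = 350 ly / 3.26 = 107.4 pc
Star Q: M = m − 5 log₁₀ d + 5 = 18.88 − 5·2.0309 + 5 = 13.726
ΔM = M_P − M_Q = -2.141 − (13.726) = -15.867; smaller M is more luminous → Star P.
L ratio = 10^(0.4 |ΔM|) = 10^6.347 = 2.222×10^6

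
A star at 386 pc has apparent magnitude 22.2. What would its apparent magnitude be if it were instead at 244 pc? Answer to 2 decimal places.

m ≈ 21.20

Flux ∝ 1/d², so Δm = 5 log₁₀(d₂/d₁) = 5 log₁₀(244/386) = -0.996
m₂ = m₁ + Δm = 22.2 + (-0.996) = 21.204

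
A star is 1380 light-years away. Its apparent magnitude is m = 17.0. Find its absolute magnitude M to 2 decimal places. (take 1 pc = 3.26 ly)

M ≈ 8.87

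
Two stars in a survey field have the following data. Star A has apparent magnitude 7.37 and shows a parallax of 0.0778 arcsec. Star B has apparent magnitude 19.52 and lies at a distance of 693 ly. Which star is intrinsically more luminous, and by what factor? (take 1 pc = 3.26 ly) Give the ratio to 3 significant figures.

Star A is more luminous, by a factor of 265.

Star A: d = 1/p = 1/0.0778″ = 12.85 pc
Star A: M = m − 5 log₁₀ d + 5 = 7.37 − 5·1.1090 + 5 = 6.825
Star B: d = 693 ly / 3.26 = 212.6 pc
Star B: M = m − 5 log₁₀ d + 5 = 19.52 − 5·2.3275 + 5 = 12.882
ΔM = M_A − M_B = 6.825 − (12.882) = -6.058; smaller M is more luminous → Star A.
L ratio = 10^(0.4 |ΔM|) = 10^2.423 = 264.9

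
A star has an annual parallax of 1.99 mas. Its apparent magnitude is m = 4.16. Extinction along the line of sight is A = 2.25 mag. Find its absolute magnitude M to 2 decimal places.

M ≈ -6.60

p = 1.99 mas = 1.99×10^-3″ → d = 1/p = 502.5 pc
5 log₁₀(d/10 pc) = 5 log₁₀(502.5) − 5 = 8.506
M = m − 5 log₁₀(d/10) − A = 4.16 − 8.506 − 2.25 = -6.596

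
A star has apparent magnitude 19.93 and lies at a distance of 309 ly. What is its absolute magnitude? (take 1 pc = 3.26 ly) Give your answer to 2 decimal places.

M ≈ 15.05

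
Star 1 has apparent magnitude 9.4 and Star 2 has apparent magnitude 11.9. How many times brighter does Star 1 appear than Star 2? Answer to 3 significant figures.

Magnitude difference = -2.5
Flux ratio = 10^(−0.4 Δm) = 10^(−0.4 × -2.5) = 10^1.000 = 10.00

10.0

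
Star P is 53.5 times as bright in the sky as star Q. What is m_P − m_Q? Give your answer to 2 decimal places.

Pogson: Δm = −2.5 log₁₀(ratio) = −2.5 log₁₀(53.5) = −2.5 × 1.7284 = -4.321
Star P is brighter, so it has the smaller magnitude: the difference is negative.

m_P − m_Q ≈ -4.32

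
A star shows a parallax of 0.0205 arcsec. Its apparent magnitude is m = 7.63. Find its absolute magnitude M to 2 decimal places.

d = 1/p = 1/0.0205″ = 48.78 pc
5 log₁₀(d/10 pc) = 5 log₁₀(48.78) − 5 = 3.441
M = m − 5 log₁₀(d/10) = 7.63 − 3.441 = 4.189

M ≈ 4.19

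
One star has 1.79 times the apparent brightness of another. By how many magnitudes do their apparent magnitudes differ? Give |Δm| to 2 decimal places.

|Δm| ≈ 0.63

Pogson: Δm = −2.5 log₁₀(ratio) = −2.5 log₁₀(1.79) = −2.5 × 0.2529 = -0.632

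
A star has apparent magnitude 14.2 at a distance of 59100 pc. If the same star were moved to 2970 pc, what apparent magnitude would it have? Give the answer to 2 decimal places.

m ≈ 7.71

Flux ∝ 1/d², so Δm = 5 log₁₀(d₂/d₁) = 5 log₁₀(2970/59100) = -6.494
m₂ = m₁ + Δm = 14.2 + (-6.494) = 7.706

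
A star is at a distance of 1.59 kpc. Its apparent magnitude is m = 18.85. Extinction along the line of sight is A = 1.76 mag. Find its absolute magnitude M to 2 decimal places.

M ≈ 6.08

d = 1.59 kpc = 1590 pc
5 log₁₀(d/10 pc) = 5 log₁₀(1590) − 5 = 11.007
M = m − 5 log₁₀(d/10) − A = 18.85 − 11.007 − 1.76 = 6.083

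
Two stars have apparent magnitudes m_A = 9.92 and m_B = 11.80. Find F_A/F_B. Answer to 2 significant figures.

F_A/F_B ≈ 5.6

Δm = 9.92 − (11.80) = -1.88
Flux ratio = 10^(−0.4 Δm) = 10^(−0.4 × -1.88) = 10^0.752 = 5.649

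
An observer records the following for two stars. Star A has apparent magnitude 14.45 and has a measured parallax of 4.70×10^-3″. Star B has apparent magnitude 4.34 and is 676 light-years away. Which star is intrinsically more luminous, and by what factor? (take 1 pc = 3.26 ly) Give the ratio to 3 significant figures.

Star B is more luminous, by a factor of 10500.

Star A: d = 1/p = 1/4.70×10^-3″ = 212.8 pc
Star A: M = m − 5 log₁₀ d + 5 = 14.45 − 5·2.3279 + 5 = 7.810
Star B: d = 676 ly / 3.26 = 207.4 pc
Star B: M = m − 5 log₁₀ d + 5 = 4.34 − 5·2.3167 + 5 = -2.244
ΔM = M_A − M_B = 7.810 − (-2.244) = 10.054; smaller M is more luminous → Star B.
L ratio = 10^(0.4 |ΔM|) = 10^4.022 = 10510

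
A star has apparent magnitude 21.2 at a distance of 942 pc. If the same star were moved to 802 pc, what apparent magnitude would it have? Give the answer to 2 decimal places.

Flux ∝ 1/d², so Δm = 5 log₁₀(d₂/d₁) = 5 log₁₀(802/942) = -0.349
m₂ = m₁ + Δm = 21.2 + (-0.349) = 20.851

m ≈ 20.85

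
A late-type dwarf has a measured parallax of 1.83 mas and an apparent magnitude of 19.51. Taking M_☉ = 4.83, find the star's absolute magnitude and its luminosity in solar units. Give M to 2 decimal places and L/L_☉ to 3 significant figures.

M ≈ 10.82; L/L_☉ ≈ 4.01×10^-3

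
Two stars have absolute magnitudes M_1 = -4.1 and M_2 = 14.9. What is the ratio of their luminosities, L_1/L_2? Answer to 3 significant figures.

ΔM = M_1 − M_2 = -19.0
L_1/L_2 = 10^(−0.4 ΔM) = 10^7.600 = 3.981×10^7

L_1/L_2 ≈ 3.98×10^7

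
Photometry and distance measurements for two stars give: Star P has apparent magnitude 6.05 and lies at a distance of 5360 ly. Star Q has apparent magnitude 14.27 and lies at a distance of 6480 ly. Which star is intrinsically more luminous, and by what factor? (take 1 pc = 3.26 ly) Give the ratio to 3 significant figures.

Star P: d = 5360 ly / 3.26 = 1644 pc
Star P: M = m − 5 log₁₀ d + 5 = 6.05 − 5·3.2159 + 5 = -5.030
Star Q: d = 6480 ly / 3.26 = 1988 pc
Star Q: M = m − 5 log₁₀ d + 5 = 14.27 − 5·3.2984 + 5 = 2.778
ΔM = M_P − M_Q = -5.030 − (2.778) = -7.808; smaller M is more luminous → Star P.
L ratio = 10^(0.4 |ΔM|) = 10^3.123 = 1328

Star P is more luminous, by a factor of 1330.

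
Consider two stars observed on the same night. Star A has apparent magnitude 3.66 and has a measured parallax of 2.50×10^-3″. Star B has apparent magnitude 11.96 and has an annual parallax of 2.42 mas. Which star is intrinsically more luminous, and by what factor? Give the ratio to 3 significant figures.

Star A: d = 1/p = 1/2.50×10^-3″ = 400.0 pc
Star A: M = m − 5 log₁₀ d + 5 = 3.66 − 5·2.6021 + 5 = -4.350
Star B: p = 2.42 mas = 2.42×10^-3″ → d = 1/p = 413.2 pc
Star B: M = m − 5 log₁₀ d + 5 = 11.96 − 5·2.6162 + 5 = 3.879
ΔM = M_A − M_B = -4.350 − (3.879) = -8.229; smaller M is more luminous → Star A.
L ratio = 10^(0.4 |ΔM|) = 10^3.292 = 1958

Star A is more luminous, by a factor of 1960.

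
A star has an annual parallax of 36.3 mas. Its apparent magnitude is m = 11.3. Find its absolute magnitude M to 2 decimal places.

p = 36.3 mas = 0.0363″ → d = 1/p = 27.55 pc
5 log₁₀(d/10 pc) = 5 log₁₀(27.55) − 5 = 2.200
M = m − 5 log₁₀(d/10) = 11.3 − 2.200 = 9.100

M ≈ 9.10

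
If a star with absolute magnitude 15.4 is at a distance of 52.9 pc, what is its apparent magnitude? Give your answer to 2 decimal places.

m = M + 5 log₁₀ d − 5 = 15.4 + 5·1.7235 − 5 = 19.017

m ≈ 19.02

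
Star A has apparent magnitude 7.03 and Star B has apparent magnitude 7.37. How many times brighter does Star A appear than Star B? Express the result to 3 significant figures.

Magnitude difference = -0.34
Flux ratio = 10^(−0.4 Δm) = 10^(−0.4 × -0.34) = 10^0.136 = 1.368

1.37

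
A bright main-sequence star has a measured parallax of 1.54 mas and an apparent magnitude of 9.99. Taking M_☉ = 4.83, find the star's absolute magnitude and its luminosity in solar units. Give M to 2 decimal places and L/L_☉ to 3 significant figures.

d = 1/p = 1000/1.54 mas = 649.4 pc
M = m − 5 log₁₀ d + 5 = 9.99 − 5·2.8125 + 5 = 0.928
M − M_☉ = 0.928 − 4.83 = -3.902
L/L_☉ = 10^(−0.4 × -3.902) = 36.39

M ≈ 0.93; L/L_☉ ≈ 36.4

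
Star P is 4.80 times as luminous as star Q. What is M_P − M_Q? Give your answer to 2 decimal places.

M_P − M_Q ≈ -1.70

Pogson: ΔM = −2.5 log₁₀(ratio) = −2.5 log₁₀(4.80) = −2.5 × 0.6812 = -1.703
Star P is brighter, so it has the smaller magnitude: the difference is negative.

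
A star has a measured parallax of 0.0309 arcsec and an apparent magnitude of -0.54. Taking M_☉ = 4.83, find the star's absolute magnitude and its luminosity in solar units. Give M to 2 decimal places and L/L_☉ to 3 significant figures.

M ≈ -3.09; L/L_☉ ≈ 1470

d = 1/p = 1/0.0309″ = 32.36 pc
M = m − 5 log₁₀ d + 5 = -0.54 − 5·1.5100 + 5 = -3.090
M − M_☉ = -3.090 − 4.83 = -7.920
L/L_☉ = 10^(−0.4 × -7.920) = 1473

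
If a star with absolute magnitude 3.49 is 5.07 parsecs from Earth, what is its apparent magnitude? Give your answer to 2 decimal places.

m ≈ 2.02

m = M + 5 log₁₀ d − 5 = 3.49 + 5·0.7050 − 5 = 2.015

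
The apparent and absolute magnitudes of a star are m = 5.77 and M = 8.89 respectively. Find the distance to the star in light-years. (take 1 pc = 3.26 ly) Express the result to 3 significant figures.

Distance modulus: m − M = 5.77 − (8.89) = -3.120
m − M = 5 log₁₀ d − 5
log₁₀ d = (m − M)/5 + 1 = 0.3760
d = 10^0.3760 = 2.377 pc
= 7.748 ly

d ≈ 7.75 ly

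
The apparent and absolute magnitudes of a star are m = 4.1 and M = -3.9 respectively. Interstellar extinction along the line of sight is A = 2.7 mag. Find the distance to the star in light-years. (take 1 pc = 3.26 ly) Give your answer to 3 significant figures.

m − M = 5 log₁₀(d/10 pc) + A  ⇒  4.1 − (-3.9) − 2.7 = 5 log₁₀(d/10)
5.300 = 5 log₁₀(d/10)
log₁₀ d = (m − M − A)/5 + 1 = 2.0600
d = 10^2.0600 = 114.8 pc
= 374.3 ly

d ≈ 374 ly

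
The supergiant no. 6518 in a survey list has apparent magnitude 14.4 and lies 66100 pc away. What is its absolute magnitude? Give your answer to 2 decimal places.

M ≈ -4.70

5 log₁₀(d/10 pc) = 5 log₁₀(66100) − 5 = 19.101
M = m − 5 log₁₀(d/10) = 14.4 − 19.101 = -4.701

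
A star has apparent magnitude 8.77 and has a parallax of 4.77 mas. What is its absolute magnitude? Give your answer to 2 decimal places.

M ≈ 2.16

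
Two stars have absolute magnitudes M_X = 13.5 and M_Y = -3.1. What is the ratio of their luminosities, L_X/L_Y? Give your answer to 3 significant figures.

L_X/L_Y ≈ 2.29×10^-7

ΔM = M_X − M_Y = 16.6
L_X/L_Y = 10^(−0.4 ΔM) = 10^-6.640 = 2.291×10^-7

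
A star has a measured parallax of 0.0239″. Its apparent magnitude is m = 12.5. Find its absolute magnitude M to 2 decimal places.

d = 1/p = 1/0.0239″ = 41.84 pc
5 log₁₀(d/10 pc) = 5 log₁₀(41.84) − 5 = 3.108
M = m − 5 log₁₀(d/10) = 12.5 − 3.108 = 9.392

M ≈ 9.39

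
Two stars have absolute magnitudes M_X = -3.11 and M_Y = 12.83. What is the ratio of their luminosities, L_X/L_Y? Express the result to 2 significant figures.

L_X/L_Y ≈ 2.4×10^6

ΔM = M_X − M_Y = -15.94
L_X/L_Y = 10^(−0.4 ΔM) = 10^6.376 = 2.377×10^6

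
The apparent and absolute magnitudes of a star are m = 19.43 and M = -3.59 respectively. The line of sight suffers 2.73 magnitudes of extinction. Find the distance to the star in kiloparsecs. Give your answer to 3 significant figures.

d ≈ 114 kpc

m − M = 5 log₁₀(d/10 pc) + A  ⇒  19.43 − (-3.59) − 2.73 = 5 log₁₀(d/10)
20.290 = 5 log₁₀(d/10)
log₁₀ d = (m − M − A)/5 + 1 = 5.0580
d = 10^5.0580 = 114300 pc
= 114.3 kpc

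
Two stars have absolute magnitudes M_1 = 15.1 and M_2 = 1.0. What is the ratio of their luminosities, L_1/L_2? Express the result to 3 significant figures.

L_1/L_2 ≈ 2.29×10^-6

ΔM = M_1 − M_2 = 14.1
L_1/L_2 = 10^(−0.4 ΔM) = 10^-5.640 = 2.291×10^-6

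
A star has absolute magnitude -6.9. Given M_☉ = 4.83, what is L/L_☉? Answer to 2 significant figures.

M − M_☉ = -6.9 − 4.83 = -11.730
L/L_☉ = 10^(−0.4 (M − M_☉)) = 10^4.692 = 49200

L/L_☉ ≈ 49000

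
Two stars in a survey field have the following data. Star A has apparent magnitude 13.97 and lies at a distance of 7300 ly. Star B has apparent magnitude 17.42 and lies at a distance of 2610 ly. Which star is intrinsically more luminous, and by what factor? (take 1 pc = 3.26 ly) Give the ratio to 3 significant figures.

Star A: d = 7300 ly / 3.26 = 2239 pc
Star A: M = m − 5 log₁₀ d + 5 = 13.97 − 5·3.3501 + 5 = 2.219
Star B: d = 2610 ly / 3.26 = 800.6 pc
Star B: M = m − 5 log₁₀ d + 5 = 17.42 − 5·2.9034 + 5 = 7.903
ΔM = M_A − M_B = 2.219 − (7.903) = -5.683; smaller M is more luminous → Star A.
L ratio = 10^(0.4 |ΔM|) = 10^2.273 = 187.7

Star A is more luminous, by a factor of 188.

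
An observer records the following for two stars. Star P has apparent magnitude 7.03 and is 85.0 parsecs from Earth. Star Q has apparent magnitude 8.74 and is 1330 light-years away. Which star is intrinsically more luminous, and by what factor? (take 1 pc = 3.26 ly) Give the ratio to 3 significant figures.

Star P: M = m − 5 log₁₀ d + 5 = 7.03 − 5·1.9294 + 5 = 2.383
Star Q: d = 1330 ly / 3.26 = 408.0 pc
Star Q: M = m − 5 log₁₀ d + 5 = 8.74 − 5·2.6106 + 5 = 0.687
ΔM = M_P − M_Q = 2.383 − (0.687) = 1.696; smaller M is more luminous → Star Q.
L ratio = 10^(0.4 |ΔM|) = 10^0.678 = 4.769

Star Q is more luminous, by a factor of 4.77.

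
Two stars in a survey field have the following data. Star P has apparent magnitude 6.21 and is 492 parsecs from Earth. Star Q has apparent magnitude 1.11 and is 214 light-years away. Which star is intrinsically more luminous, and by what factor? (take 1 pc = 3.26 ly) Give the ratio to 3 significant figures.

Star P: M = m − 5 log₁₀ d + 5 = 6.21 − 5·2.6920 + 5 = -2.250
Star Q: d = 214 ly / 3.26 = 65.64 pc
Star Q: M = m − 5 log₁₀ d + 5 = 1.11 − 5·1.8172 + 5 = -2.976
ΔM = M_P − M_Q = -2.250 − (-2.976) = 0.726; smaller M is more luminous → Star Q.
L ratio = 10^(0.4 |ΔM|) = 10^0.290 = 1.952

Star Q is more luminous, by a factor of 1.95.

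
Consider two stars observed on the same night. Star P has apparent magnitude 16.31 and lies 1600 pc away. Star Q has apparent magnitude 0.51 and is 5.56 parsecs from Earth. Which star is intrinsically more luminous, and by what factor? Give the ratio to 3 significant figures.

Star Q is more luminous, by a factor of 25.2.

Star P: M = m − 5 log₁₀ d + 5 = 16.31 − 5·3.2041 + 5 = 5.289
Star Q: M = m − 5 log₁₀ d + 5 = 0.51 − 5·0.7451 + 5 = 1.785
ΔM = M_P − M_Q = 5.289 − (1.785) = 3.505; smaller M is more luminous → Star Q.
L ratio = 10^(0.4 |ΔM|) = 10^1.402 = 25.23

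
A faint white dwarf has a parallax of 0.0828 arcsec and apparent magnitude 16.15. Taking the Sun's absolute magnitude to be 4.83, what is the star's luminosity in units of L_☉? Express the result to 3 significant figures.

L/L_☉ ≈ 4.32×10^-5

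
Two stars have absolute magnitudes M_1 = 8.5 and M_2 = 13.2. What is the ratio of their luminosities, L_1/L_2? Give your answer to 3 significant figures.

L_1/L_2 ≈ 75.9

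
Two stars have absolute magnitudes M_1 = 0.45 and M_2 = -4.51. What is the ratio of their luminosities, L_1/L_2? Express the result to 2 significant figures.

L_1/L_2 ≈ 0.010

ΔM = M_1 − M_2 = 4.96
L_1/L_2 = 10^(−0.4 ΔM) = 10^-1.984 = 0.01038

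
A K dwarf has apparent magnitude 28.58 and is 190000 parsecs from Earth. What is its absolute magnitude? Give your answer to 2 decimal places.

5 log₁₀(d/10 pc) = 5 log₁₀(190000) − 5 = 21.394
M = m − 5 log₁₀(d/10) = 28.58 − 21.394 = 7.186

M ≈ 7.19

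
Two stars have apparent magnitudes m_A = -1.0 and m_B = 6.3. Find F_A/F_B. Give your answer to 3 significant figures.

F_A/F_B ≈ 832

Magnitude difference = -7.3
Flux ratio = 10^(−0.4 Δm) = 10^(−0.4 × -7.3) = 10^2.920 = 831.8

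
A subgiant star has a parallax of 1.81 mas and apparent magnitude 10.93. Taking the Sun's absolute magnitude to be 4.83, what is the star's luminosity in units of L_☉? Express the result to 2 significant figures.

d = 1/p = 1000/1.81 mas = 552.5 pc
M = m − 5 log₁₀ d + 5 = 10.93 − 5·2.7423 + 5 = 2.218
M − M_☉ = 2.218 − 4.83 = -2.612
L/L_☉ = 10^(−0.4 × -2.612) = 11.08

L/L_☉ ≈ 11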